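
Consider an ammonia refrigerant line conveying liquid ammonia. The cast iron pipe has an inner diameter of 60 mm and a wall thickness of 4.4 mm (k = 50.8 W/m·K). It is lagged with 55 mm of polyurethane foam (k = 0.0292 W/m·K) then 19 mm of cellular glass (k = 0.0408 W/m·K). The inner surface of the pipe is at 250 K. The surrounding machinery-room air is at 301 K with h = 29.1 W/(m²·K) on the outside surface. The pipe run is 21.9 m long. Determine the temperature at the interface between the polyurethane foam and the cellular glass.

T ≈ 294 K

For a radial system each layer contributes R = ln(r_out/r_in)/(2πkL); films add R = 1/(hA).
R_cast iron pipe wall = ln(34.4/30)/(2π×50.8×21.9) = 1.958×10^-5 K/W
R_polyurethane foam = ln(89.4/34.4)/(2π×0.0292×21.9) = 0.2377 K/W
R_cellular glass = ln(108.4/89.4)/(2π×0.0408×21.9) = 0.03433 K/W
R_outer film = 1/(h_o·2πr_oL) = 1/(29.1×2π×0.1084×21.9) = 0.002304 K/W
R_total = 0.2743 K/W
Q = ΔT/R_total = 51/0.2743
Q = 186 W
T_interface = T_inner + Q·ΣR(inner→interface) = 250 + 186×0.2377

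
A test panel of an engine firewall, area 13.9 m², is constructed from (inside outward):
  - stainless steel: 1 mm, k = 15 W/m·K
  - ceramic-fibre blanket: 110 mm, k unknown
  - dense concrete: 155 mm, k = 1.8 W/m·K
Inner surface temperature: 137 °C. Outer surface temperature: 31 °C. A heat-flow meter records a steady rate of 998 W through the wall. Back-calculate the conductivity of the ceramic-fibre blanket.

k ≈ 0.0791 W/(m·K)

Using the resistance-network approach (series):
R_stainless steel = L/(kA) = 0.001/(15×13.9) = 4.796×10^-6 K/W
R_dense concrete = L/(kA) = 0.155/(1.8×13.9) = 0.006195 K/W
Sum of known resistances R_other = 0.0062 K/W
Total R = ΔT/Q = 106/998 = 0.1062 K/W
R_ceramic-fibre blanket = R_total − R_other = 0.1 K/W
k = L/(R·A) = 0.11/(0.1×13.9)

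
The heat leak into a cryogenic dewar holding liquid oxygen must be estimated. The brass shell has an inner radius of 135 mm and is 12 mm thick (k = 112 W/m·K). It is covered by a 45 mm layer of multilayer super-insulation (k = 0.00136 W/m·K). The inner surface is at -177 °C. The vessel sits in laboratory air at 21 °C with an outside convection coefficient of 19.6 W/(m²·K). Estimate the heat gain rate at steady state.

Each spherical layer contributes R = (1/r_i − 1/r_o)/(4πk):
R_brass shell = (1/0.135 − 1/0.147)/(4π×112) = 4.296×10^-4 K/W
R_multilayer super-insulation = (1/0.147 − 1/0.192)/(4π×0.00136) = 93.29 K/W
R_outer film = 1/(h·4πr_o²) = 1/(19.6×4π×0.192²) = 0.1101 K/W
R_total = 93.4 K/W
Q = ΔT/R_total = 198/93.4

Q ≈ 2.12 W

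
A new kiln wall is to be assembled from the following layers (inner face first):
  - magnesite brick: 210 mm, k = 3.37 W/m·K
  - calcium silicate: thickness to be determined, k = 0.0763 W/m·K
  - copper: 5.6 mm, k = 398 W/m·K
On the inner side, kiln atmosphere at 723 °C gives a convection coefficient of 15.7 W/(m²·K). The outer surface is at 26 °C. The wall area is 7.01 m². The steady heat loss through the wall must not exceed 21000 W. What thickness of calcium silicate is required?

L ≈ 8.14 mm

Model the wall as resistances in series:
R_inner film = 1/(h_i·A) = 1/(15.7×7.01) = 0.009086 K/W
R_magnesite brick = L/(kA) = 0.21/(3.37×7.01) = 0.008889 K/W
R_copper = L/(kA) = 0.0056/(398×7.01) = 2.007×10^-6 K/W
Sum of the known resistances R_other = 0.01798 K/W
Required total resistance R_tot = ΔT/Q_allow = 697/21000 = 0.03319 K/W
R_calcium silicate = R_tot − R_other = 0.01521 K/W
L = R·k·A = 0.01521×0.0763×7.01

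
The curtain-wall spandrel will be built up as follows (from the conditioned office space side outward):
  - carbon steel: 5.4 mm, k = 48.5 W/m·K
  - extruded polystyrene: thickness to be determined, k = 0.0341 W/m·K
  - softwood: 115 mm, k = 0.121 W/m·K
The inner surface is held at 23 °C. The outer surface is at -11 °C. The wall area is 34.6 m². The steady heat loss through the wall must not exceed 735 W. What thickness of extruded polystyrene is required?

Treating each layer as a thermal resistance in series:
R_carbon steel = L/(kA) = 0.0054/(48.5×34.6) = 3.218×10^-6 K/W
R_softwood = L/(kA) = 0.115/(0.121×34.6) = 0.02747 K/W
Sum of the known resistances R_other = 0.02747 K/W
Required total resistance R_tot = ΔT/Q_allow = 34/735 = 0.04626 K/W
R_extruded polystyrene = R_tot − R_other = 0.01879 K/W
L = R·k·A = 0.01879×0.0341×34.6

L ≈ 22.2 mm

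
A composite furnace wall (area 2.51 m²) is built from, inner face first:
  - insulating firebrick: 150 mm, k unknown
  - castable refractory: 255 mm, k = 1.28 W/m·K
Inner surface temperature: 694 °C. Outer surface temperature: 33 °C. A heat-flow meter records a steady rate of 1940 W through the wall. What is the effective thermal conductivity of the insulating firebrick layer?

Series thermal resistances:
R_castable refractory = L/(kA) = 0.255/(1.28×2.51) = 0.07937 K/W
Sum of known resistances R_other = 0.07937 K/W
Total R = ΔT/Q = 661/1940 = 0.3407 K/W
R_insulating firebrick = R_total − R_other = 0.2614 K/W
k = L/(R·A) = 0.15/(0.2614×2.51)

k ≈ 0.229 W/(m·K)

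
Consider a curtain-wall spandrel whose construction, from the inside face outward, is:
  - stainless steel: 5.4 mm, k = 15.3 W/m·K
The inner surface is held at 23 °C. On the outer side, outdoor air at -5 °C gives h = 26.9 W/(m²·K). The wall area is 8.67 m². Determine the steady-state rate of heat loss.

Q ≈ 6470 W

Thermal resistances in series:
R_stainless steel = L/(kA) = 0.0054/(15.3×8.67) = 4.071×10^-5 K/W
R_outer film = 1/(h_o·A) = 1/(26.9×8.67) = 0.004288 K/W
R_total = 0.004328 K/W
Q = ΔT / R_total = 28 / 0.004328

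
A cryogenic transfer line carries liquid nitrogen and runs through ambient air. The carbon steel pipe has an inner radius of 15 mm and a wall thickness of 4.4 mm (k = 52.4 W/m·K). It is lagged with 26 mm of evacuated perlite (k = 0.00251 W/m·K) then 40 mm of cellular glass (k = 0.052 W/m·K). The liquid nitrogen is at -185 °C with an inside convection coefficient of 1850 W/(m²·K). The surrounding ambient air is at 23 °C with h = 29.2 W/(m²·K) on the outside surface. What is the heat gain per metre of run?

Radial resistances (cylindrical: R_cond = ln(r_o/r_i)/(2πkL), R_conv = 1/(h·2πrL)):
R_inner film = 1/(h_i·2πr₁L) = 1/(1850×2π×0.015×1) = 0.005735 K/W
R_carbon steel pipe wall = ln(19.4/15)/(2π×52.4×1) = 7.813×10^-4 K/W
R_evacuated perlite = ln(45.4/19.4)/(2π×0.00251×1) = 53.91 K/W
R_cellular glass = ln(85.4/45.4)/(2π×0.052×1) = 1.934 K/W
R_outer film = 1/(h_o·2πr_oL) = 1/(29.2×2π×0.0854×1) = 0.06382 K/W
R_total = 55.92 K/W
Q = ΔT/R_total = 208/55.92

q′ ≈ 3.72 W/m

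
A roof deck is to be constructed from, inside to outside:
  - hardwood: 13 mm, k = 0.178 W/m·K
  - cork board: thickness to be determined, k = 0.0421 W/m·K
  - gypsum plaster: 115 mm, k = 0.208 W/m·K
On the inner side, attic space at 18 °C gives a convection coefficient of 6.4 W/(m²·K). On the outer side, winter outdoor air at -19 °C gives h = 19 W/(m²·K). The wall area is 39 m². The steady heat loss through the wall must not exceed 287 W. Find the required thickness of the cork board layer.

L ≈ 177 mm

Using the resistance-network approach (series):
R_inner film = 1/(h_i·A) = 1/(6.4×39) = 0.004006 K/W
R_hardwood = L/(kA) = 0.013/(0.178×39) = 0.001873 K/W
R_gypsum plaster = L/(kA) = 0.115/(0.208×39) = 0.01418 K/W
R_outer film = 1/(h_o·A) = 1/(19×39) = 0.00135 K/W
Sum of the known resistances R_other = 0.02141 K/W
Required total resistance R_tot = ΔT/Q_allow = 37/287 = 0.1289 K/W
R_cork board = R_tot − R_other = 0.1075 K/W
L = R·k·A = 0.1075×0.0421×39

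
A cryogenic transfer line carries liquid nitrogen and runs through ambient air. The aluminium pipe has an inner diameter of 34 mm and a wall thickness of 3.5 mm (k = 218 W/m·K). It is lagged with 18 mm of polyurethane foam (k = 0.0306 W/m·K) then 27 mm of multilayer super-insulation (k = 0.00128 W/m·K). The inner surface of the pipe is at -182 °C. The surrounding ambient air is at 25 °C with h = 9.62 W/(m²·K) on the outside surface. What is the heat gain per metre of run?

Treating each annulus and film as a series resistance:
R_aluminium pipe wall = ln(20.5/17)/(2π×218×1) = 1.367×10^-4 K/W
R_polyurethane foam = ln(38.5/20.5)/(2π×0.0306×1) = 3.278 K/W
R_multilayer super-insulation = ln(65.5/38.5)/(2π×0.00128×1) = 66.07 K/W
R_outer film = 1/(h_o·2πr_oL) = 1/(9.62×2π×0.0655×1) = 0.2526 K/W
R_total = 69.6 K/W
Q = ΔT/R_total = 207/69.6

q′ ≈ 2.97 W/m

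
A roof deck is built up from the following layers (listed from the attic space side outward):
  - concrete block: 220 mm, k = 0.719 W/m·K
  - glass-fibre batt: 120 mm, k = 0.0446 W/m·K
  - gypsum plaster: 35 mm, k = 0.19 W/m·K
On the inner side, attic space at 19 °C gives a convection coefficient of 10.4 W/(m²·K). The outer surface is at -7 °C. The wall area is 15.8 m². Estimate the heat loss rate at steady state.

Q ≈ 125 W

Series thermal resistances:
R_inner film = 1/(h_i·A) = 1/(10.4×15.8) = 0.006086 K/W
R_concrete block = L/(kA) = 0.22/(0.719×15.8) = 0.01937 K/W
R_glass-fibre batt = L/(kA) = 0.12/(0.0446×15.8) = 0.1703 K/W
R_gypsum plaster = L/(kA) = 0.035/(0.19×15.8) = 0.01166 K/W
R_total = 0.2074 K/W
Q = ΔT / R_total = 26 / 0.2074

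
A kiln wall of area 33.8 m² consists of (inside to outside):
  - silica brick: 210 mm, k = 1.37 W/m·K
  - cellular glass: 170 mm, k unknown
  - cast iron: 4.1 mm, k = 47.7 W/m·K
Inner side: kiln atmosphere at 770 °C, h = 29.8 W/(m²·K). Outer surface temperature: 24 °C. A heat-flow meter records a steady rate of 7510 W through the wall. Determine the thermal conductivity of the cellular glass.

k ≈ 0.0536 W/(m·K)

Using the resistance-network approach (series):
R_inner film = 1/(h_i·A) = 1/(29.8×33.8) = 9.928×10^-4 K/W
R_silica brick = L/(kA) = 0.21/(1.37×33.8) = 0.004535 K/W
R_cast iron = L/(kA) = 0.0041/(47.7×33.8) = 2.543×10^-6 K/W
Sum of known resistances R_other = 0.00553 K/W
Total R = ΔT/Q = 746/7510 = 0.09933 K/W
R_cellular glass = R_total − R_other = 0.0938 K/W
k = L/(R·A) = 0.17/(0.0938×33.8)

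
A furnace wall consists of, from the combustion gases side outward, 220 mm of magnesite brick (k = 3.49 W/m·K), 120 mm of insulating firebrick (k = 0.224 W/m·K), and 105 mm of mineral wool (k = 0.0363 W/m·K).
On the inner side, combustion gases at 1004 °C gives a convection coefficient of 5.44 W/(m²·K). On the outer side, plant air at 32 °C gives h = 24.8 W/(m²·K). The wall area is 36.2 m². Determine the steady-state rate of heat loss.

Thermal resistances in series:
R_inner film = 1/(h_i·A) = 1/(5.44×36.2) = 0.005078 K/W
R_magnesite brick = L/(kA) = 0.22/(3.49×36.2) = 0.001741 K/W
R_insulating firebrick = L/(kA) = 0.12/(0.224×36.2) = 0.0148 K/W
R_mineral wool = L/(kA) = 0.105/(0.0363×36.2) = 0.07991 K/W
R_outer film = 1/(h_o·A) = 1/(24.8×36.2) = 0.001114 K/W
R_total = 0.1026 K/W
Q = ΔT / R_total = 972 / 0.1026

Q ≈ 9470 W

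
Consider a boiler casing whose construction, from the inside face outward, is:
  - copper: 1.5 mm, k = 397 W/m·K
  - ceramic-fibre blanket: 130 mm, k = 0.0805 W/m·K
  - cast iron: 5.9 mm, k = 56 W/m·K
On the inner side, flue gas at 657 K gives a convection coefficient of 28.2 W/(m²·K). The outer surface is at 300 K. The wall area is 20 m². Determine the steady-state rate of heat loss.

Q ≈ 4330 W

Using the resistance-network approach (series):
R_inner film = 1/(h_i·A) = 1/(28.2×20) = 0.001773 K/W
R_copper = L/(kA) = 0.0015/(397×20) = 1.889×10^-7 K/W
R_ceramic-fibre blanket = L/(kA) = 0.13/(0.0805×20) = 0.08075 K/W
R_cast iron = L/(kA) = 0.0059/(56×20) = 5.268×10^-6 K/W
R_total = 0.08252 K/W
Q = ΔT / R_total = 357 / 0.08252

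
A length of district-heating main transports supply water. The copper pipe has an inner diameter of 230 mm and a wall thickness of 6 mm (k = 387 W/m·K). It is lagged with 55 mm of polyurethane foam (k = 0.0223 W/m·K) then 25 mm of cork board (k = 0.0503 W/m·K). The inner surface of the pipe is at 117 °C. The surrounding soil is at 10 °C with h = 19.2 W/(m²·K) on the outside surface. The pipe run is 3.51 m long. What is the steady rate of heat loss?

Cylindrical conduction, so R = ln(r₂/r₁)/(2πkL) per layer, in series:
R_copper pipe wall = ln(121/115)/(2π×387×3.51) = 5.959×10^-6 K/W
R_polyurethane foam = ln(176/121)/(2π×0.0223×3.51) = 0.7619 K/W
R_cork board = ln(201/176)/(2π×0.0503×3.51) = 0.1197 K/W
R_outer film = 1/(h_o·2πr_oL) = 1/(19.2×2π×0.201×3.51) = 0.01175 K/W
R_total = 0.8934 K/W
Q = ΔT/R_total = 107/0.8934

Q ≈ 120 W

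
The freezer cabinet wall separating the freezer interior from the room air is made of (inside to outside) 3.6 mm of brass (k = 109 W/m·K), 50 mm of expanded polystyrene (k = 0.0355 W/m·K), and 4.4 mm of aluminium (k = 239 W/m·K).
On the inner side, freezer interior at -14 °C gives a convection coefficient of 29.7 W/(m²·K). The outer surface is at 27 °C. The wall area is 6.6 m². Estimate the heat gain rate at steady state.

Q ≈ 188 W

Using the resistance-network approach (series):
R_inner film = 1/(h_i·A) = 1/(29.7×6.6) = 0.005102 K/W
R_brass = L/(kA) = 0.0036/(109×6.6) = 5.004×10^-6 K/W
R_expanded polystyrene = L/(kA) = 0.05/(0.0355×6.6) = 0.2134 K/W
R_aluminium = L/(kA) = 0.0044/(239×6.6) = 2.789×10^-6 K/W
R_total = 0.2185 K/W
Q = ΔT / R_total = 41 / 0.2185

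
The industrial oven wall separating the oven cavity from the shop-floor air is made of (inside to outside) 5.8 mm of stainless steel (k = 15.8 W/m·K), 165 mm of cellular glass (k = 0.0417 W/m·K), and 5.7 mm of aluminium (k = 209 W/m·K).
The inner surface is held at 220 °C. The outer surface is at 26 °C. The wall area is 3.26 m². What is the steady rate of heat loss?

Using the resistance-network approach (series):
R_stainless steel = L/(kA) = 0.0058/(15.8×3.26) = 1.126×10^-4 K/W
R_cellular glass = L/(kA) = 0.165/(0.0417×3.26) = 1.214 K/W
R_aluminium = L/(kA) = 0.0057/(209×3.26) = 8.366×10^-6 K/W
R_total = 1.214 K/W
Q = ΔT / R_total = 194 / 1.214

Q ≈ 160 W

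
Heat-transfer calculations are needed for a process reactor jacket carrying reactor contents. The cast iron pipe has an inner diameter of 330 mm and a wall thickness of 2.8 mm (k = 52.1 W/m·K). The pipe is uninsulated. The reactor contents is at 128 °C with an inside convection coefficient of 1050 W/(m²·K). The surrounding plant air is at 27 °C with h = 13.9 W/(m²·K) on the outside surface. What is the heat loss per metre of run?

q′ ≈ 1460 W/m

For a radial system each layer contributes R = ln(r_out/r_in)/(2πkL); films add R = 1/(hA).
R_inner film = 1/(h_i·2πr₁L) = 1/(1050×2π×0.165×1) = 9.186×10^-4 K/W
R_cast iron pipe wall = ln(167.8/165)/(2π×52.1×1) = 5.14×10^-5 K/W
R_outer film = 1/(h_o·2πr_oL) = 1/(13.9×2π×0.1678×1) = 0.06824 K/W
R_total = 0.06921 K/W
Q = ΔT/R_total = 101/0.06921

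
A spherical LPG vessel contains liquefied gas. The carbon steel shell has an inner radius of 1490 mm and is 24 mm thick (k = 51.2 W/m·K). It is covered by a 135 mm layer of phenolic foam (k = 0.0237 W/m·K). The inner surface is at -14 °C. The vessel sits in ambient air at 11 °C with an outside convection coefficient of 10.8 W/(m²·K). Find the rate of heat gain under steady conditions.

Q ≈ 136 W

Spherical conduction: R = (1/r_in − 1/r_out)/(4πk) per layer; series-sum.
R_carbon steel shell = (1/1.49 − 1/1.514)/(4π×51.2) = 1.654×10^-5 K/W
R_phenolic foam = (1/1.514 − 1/1.649)/(4π×0.0237) = 0.1816 K/W
R_outer film = 1/(h·4πr_o²) = 1/(10.8×4π×1.649²) = 0.00271 K/W
R_total = 0.1843 K/W
Q = ΔT/R_total = 25/0.1843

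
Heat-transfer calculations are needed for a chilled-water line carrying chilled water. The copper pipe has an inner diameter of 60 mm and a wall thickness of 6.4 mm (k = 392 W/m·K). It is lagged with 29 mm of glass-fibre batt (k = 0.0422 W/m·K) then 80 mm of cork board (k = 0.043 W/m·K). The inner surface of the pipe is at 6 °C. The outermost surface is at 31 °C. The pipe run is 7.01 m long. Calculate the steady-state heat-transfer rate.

Q ≈ 33.9 W

Treating each annulus and film as a series resistance:
R_copper pipe wall = ln(36.4/30)/(2π×392×7.01) = 1.12×10^-5 K/W
R_glass-fibre batt = ln(65.4/36.4)/(2π×0.0422×7.01) = 0.3152 K/W
R_cork board = ln(145.4/65.4)/(2π×0.043×7.01) = 0.4219 K/W
R_total = 0.7371 K/W
Q = ΔT/R_total = 25/0.7371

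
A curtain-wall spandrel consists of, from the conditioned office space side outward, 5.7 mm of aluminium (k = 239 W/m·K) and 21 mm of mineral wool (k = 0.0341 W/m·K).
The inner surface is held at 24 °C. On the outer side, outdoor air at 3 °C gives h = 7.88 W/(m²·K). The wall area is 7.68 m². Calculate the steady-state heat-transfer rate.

Using the resistance-network approach (series):
R_aluminium = L/(kA) = 0.0057/(239×7.68) = 3.105×10^-6 K/W
R_mineral wool = L/(kA) = 0.021/(0.0341×7.68) = 0.08019 K/W
R_outer film = 1/(h_o·A) = 1/(7.88×7.68) = 0.01652 K/W
R_total = 0.09671 K/W
Q = ΔT / R_total = 21 / 0.09671

Q ≈ 217 W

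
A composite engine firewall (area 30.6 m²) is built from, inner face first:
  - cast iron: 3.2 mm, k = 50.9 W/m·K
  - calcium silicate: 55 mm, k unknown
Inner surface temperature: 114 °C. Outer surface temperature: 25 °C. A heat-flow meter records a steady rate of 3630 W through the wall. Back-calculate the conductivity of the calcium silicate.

k ≈ 0.0733 W/(m·K)

Model the wall as resistances in series:
R_cast iron = L/(kA) = 0.0032/(50.9×30.6) = 2.055×10^-6 K/W
Sum of known resistances R_other = 2.055×10^-6 K/W
Total R = ΔT/Q = 89/3630 = 0.02452 K/W
R_calcium silicate = R_total − R_other = 0.02452 K/W
k = L/(R·A) = 0.055/(0.02452×30.6)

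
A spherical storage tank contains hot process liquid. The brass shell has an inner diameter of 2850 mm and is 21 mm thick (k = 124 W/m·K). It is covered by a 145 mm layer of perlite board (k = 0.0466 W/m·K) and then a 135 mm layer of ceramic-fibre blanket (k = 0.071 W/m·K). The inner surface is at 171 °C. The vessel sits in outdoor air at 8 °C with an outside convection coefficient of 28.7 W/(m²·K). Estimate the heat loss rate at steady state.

Q ≈ 996 W

Spherical conduction: R = (1/r_in − 1/r_out)/(4πk) per layer; series-sum.
R_brass shell = (1/1.425 − 1/1.446)/(4π×124) = 6.54×10^-6 K/W
R_perlite board = (1/1.446 − 1/1.591)/(4π×0.0466) = 0.1076 K/W
R_ceramic-fibre blanket = (1/1.591 − 1/1.726)/(4π×0.071) = 0.0551 K/W
R_outer film = 1/(h·4πr_o²) = 1/(28.7×4π×1.726²) = 9.307×10^-4 K/W
R_total = 0.1637 K/W
Q = ΔT/R_total = 163/0.1637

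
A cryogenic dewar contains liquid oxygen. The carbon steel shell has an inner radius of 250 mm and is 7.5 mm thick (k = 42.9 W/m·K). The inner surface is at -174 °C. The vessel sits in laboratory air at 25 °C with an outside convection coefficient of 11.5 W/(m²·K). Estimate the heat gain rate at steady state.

For a spherical shell R = (1/r₁ − 1/r₂)/(4πk); film R = 1/(h·4πr²). In series:
R_carbon steel shell = (1/0.25 − 1/0.2575)/(4π×42.9) = 2.161×10^-4 K/W
R_outer film = 1/(h·4πr_o²) = 1/(11.5×4π×0.2575²) = 0.1044 K/W
R_total = 0.1046 K/W
Q = ΔT/R_total = 199/0.1046

Q ≈ 1900 W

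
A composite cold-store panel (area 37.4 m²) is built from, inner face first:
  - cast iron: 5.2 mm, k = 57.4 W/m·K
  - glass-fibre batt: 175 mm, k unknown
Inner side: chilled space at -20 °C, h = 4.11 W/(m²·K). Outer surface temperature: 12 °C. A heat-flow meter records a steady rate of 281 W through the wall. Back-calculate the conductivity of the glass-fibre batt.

Using the resistance-network approach (series):
R_inner film = 1/(h_i·A) = 1/(4.11×37.4) = 0.006506 K/W
R_cast iron = L/(kA) = 0.0052/(57.4×37.4) = 2.422×10^-6 K/W
Sum of known resistances R_other = 0.006508 K/W
Total R = ΔT/Q = 32/281 = 0.1139 K/W
R_glass-fibre batt = R_total − R_other = 0.1074 K/W
k = L/(R·A) = 0.175/(0.1074×37.4)

k ≈ 0.0436 W/(m·K)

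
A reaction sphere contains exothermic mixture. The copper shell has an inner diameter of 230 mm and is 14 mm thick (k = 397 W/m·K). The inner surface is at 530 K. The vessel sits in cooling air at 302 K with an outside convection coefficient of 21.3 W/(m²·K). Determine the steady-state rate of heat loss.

Each spherical layer contributes R = (1/r_i − 1/r_o)/(4πk):
R_copper shell = (1/0.115 − 1/0.129)/(4π×397) = 1.892×10^-4 K/W
R_outer film = 1/(h·4πr_o²) = 1/(21.3×4π×0.129²) = 0.2245 K/W
R_total = 0.2247 K/W
Q = ΔT/R_total = 228/0.2247

Q ≈ 1010 W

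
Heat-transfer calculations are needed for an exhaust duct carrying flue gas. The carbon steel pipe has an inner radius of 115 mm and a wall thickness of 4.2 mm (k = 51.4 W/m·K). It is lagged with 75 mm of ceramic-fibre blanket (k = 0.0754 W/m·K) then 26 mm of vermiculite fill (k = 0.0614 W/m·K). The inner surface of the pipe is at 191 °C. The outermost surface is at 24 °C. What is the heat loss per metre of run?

q′ ≈ 123 W/m

Radial resistances (cylindrical: R_cond = ln(r_o/r_i)/(2πkL), R_conv = 1/(h·2πrL)):
R_carbon steel pipe wall = ln(119.2/115)/(2π×51.4×1) = 1.111×10^-4 K/W
R_ceramic-fibre blanket = ln(194.2/119.2)/(2π×0.0754×1) = 1.03 K/W
R_vermiculite fill = ln(220.2/194.2)/(2π×0.0614×1) = 0.3257 K/W
R_total = 1.356 K/W
Q = ΔT/R_total = 167/1.356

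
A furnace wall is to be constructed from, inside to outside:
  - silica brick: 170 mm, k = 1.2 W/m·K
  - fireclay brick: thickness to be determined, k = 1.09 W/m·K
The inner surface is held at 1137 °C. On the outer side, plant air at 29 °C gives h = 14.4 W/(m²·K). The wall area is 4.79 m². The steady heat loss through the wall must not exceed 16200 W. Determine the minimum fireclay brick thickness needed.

Model the wall as resistances in series:
R_silica brick = L/(kA) = 0.17/(1.2×4.79) = 0.02958 K/W
R_outer film = 1/(h_o·A) = 1/(14.4×4.79) = 0.0145 K/W
Sum of the known resistances R_other = 0.04407 K/W
Required total resistance R_tot = ΔT/Q_allow = 1108/16200 = 0.0684 K/W
R_fireclay brick = R_tot − R_other = 0.02432 K/W
L = R·k·A = 0.02432×1.09×4.79

L ≈ 127 mm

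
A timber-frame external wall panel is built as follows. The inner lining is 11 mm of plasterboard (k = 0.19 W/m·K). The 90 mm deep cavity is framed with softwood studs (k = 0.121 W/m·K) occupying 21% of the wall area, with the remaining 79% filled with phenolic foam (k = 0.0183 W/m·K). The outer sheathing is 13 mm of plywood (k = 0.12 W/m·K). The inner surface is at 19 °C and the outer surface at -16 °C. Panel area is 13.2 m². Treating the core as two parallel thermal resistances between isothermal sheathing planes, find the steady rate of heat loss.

Sheathing layers in series; stud and cavity paths in parallel between them.
R_inner = 0.011/(0.19×13.2) = 0.004386 K/W
R_stud  = 0.09/(0.121×0.21×13.2) = 0.2683 K/W
R_cav   = 0.09/(0.0183×0.79×13.2) = 0.4716 K/W
1/R_core = 1/R_stud + 1/R_cav → R_core = 0.171 K/W
R_outer = 0.013/(0.12×13.2) = 0.008207 K/W
R_total = 0.1836 K/W
Q = ΔT/R_total = 35/0.1836

Q ≈ 191 W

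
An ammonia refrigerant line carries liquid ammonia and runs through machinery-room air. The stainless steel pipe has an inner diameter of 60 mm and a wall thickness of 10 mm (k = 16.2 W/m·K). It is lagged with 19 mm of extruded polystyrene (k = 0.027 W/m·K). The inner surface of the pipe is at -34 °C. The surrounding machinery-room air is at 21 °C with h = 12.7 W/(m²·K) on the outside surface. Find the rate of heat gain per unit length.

q′ ≈ 21.9 W/m

Cylindrical conduction, so R = ln(r₂/r₁)/(2πkL) per layer, in series:
R_stainless steel pipe wall = ln(40/30)/(2π×16.2×1) = 0.002826 K/W
R_extruded polystyrene = ln(59/40)/(2π×0.027×1) = 2.291 K/W
R_outer film = 1/(h_o·2πr_oL) = 1/(12.7×2π×0.059×1) = 0.2124 K/W
R_total = 2.506 K/W
Q = ΔT/R_total = 55/2.506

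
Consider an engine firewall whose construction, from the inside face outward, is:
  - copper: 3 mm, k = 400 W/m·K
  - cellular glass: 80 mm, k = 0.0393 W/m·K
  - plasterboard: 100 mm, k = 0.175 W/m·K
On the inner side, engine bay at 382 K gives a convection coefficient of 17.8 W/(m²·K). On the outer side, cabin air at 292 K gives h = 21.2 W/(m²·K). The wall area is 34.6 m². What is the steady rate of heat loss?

Q ≈ 1150 W

Model the wall as resistances in series:
R_inner film = 1/(h_i·A) = 1/(17.8×34.6) = 0.001624 K/W
R_copper = L/(kA) = 0.003/(400×34.6) = 2.168×10^-7 K/W
R_cellular glass = L/(kA) = 0.08/(0.0393×34.6) = 0.05883 K/W
R_plasterboard = L/(kA) = 0.1/(0.175×34.6) = 0.01652 K/W
R_outer film = 1/(h_o·A) = 1/(21.2×34.6) = 0.001363 K/W
R_total = 0.07834 K/W
Q = ΔT / R_total = 90 / 0.07834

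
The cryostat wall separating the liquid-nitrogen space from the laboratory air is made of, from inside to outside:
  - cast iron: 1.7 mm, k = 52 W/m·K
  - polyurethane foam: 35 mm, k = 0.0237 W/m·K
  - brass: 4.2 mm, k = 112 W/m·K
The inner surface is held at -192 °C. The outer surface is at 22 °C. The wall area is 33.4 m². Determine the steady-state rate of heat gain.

Q ≈ 4840 W

Thermal resistances in series:
R_cast iron = L/(kA) = 0.0017/(52×33.4) = 9.788×10^-7 K/W
R_polyurethane foam = L/(kA) = 0.035/(0.0237×33.4) = 0.04422 K/W
R_brass = L/(kA) = 0.0042/(112×33.4) = 1.123×10^-6 K/W
R_total = 0.04422 K/W
Q = ΔT / R_total = 214 / 0.04422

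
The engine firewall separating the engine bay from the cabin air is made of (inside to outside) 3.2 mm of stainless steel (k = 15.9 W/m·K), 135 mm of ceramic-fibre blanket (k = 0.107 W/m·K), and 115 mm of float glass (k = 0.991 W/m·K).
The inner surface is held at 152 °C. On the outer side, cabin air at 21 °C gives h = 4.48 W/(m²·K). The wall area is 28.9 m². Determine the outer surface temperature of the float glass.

Treating each layer as a thermal resistance in series:
R_stainless steel = L/(kA) = 0.0032/(15.9×28.9) = 6.964×10^-6 K/W
R_ceramic-fibre blanket = L/(kA) = 0.135/(0.107×28.9) = 0.04366 K/W
R_float glass = L/(kA) = 0.115/(0.991×28.9) = 0.004015 K/W
R_outer film = 1/(h_o·A) = 1/(4.48×28.9) = 0.007724 K/W
R_total = 0.0554 K/W;  Q = ΔT/R_total = 131/0.0554 = 2364 W
T_interface = T_inner − Q·ΣR(inner→interface) = 152 − 2360×0.04768

T ≈ 39.3 °C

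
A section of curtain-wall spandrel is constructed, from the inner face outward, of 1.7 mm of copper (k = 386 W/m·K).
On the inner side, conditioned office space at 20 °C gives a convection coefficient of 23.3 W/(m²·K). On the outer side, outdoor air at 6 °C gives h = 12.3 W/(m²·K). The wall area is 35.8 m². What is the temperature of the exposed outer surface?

Thermal resistances in series:
R_inner film = 1/(h_i·A) = 1/(23.3×35.8) = 0.001199 K/W
R_copper = L/(kA) = 0.0017/(386×35.8) = 1.23×10^-7 K/W
R_outer film = 1/(h_o·A) = 1/(12.3×35.8) = 0.002271 K/W
R_total = 0.00347 K/W;  Q = ΔT/R_total = 14/0.00347 = 4035 W
T_interface = T_inner − Q·ΣR(inner→interface) = 20 − 4030×0.001199

T ≈ 15.2 °C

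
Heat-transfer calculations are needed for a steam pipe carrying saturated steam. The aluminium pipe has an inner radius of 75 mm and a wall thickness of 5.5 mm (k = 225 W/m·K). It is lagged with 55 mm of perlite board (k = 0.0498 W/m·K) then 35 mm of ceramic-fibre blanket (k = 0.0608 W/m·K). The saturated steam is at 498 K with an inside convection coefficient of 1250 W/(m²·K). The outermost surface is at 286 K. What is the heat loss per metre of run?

Treating each annulus and film as a series resistance:
R_inner film = 1/(h_i·2πr₁L) = 1/(1250×2π×0.075×1) = 0.001698 K/W
R_aluminium pipe wall = ln(80.5/75)/(2π×225×1) = 5.006×10^-5 K/W
R_perlite board = ln(135.5/80.5)/(2π×0.0498×1) = 1.664 K/W
R_ceramic-fibre blanket = ln(170.5/135.5)/(2π×0.0608×1) = 0.6014 K/W
R_total = 2.267 K/W
Q = ΔT/R_total = 212/2.267

q′ ≈ 93.5 W/m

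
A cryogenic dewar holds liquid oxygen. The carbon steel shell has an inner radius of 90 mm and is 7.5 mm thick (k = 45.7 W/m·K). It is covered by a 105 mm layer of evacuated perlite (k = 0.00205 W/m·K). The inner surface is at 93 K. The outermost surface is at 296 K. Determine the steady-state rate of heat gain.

Q ≈ 0.983 W

For a spherical shell R = (1/r₁ − 1/r₂)/(4πk); film R = 1/(h·4πr²). In series:
R_carbon steel shell = (1/0.09 − 1/0.0975)/(4π×45.7) = 0.001488 K/W
R_evacuated perlite = (1/0.0975 − 1/0.2025)/(4π×0.00205) = 206.4 K/W
R_total = 206.4 K/W
Q = ΔT/R_total = 203/206.4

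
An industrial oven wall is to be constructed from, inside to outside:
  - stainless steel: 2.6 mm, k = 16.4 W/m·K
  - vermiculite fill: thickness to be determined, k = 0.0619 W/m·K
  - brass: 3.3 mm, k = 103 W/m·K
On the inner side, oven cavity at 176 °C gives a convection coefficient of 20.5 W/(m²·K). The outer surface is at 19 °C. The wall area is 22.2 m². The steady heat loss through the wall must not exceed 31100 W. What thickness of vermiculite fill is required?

L ≈ 3.91 mm

Series thermal resistances:
R_inner film = 1/(h_i·A) = 1/(20.5×22.2) = 0.002197 K/W
R_stainless steel = L/(kA) = 0.0026/(16.4×22.2) = 7.141×10^-6 K/W
R_brass = L/(kA) = 0.0033/(103×22.2) = 1.443×10^-6 K/W
Sum of the known resistances R_other = 0.002206 K/W
Required total resistance R_tot = ΔT/Q_allow = 157/31100 = 0.005048 K/W
R_vermiculite fill = R_tot − R_other = 0.002842 K/W
L = R·k·A = 0.002842×0.0619×22.2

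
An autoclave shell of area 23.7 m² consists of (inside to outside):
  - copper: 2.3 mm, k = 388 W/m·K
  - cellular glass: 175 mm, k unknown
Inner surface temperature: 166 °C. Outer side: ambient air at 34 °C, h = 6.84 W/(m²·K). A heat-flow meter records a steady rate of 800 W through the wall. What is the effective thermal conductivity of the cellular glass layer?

k ≈ 0.0465 W/(m·K)

Using the resistance-network approach (series):
R_copper = L/(kA) = 0.0023/(388×23.7) = 2.501×10^-7 K/W
R_outer film = 1/(h_o·A) = 1/(6.84×23.7) = 0.006169 K/W
Sum of known resistances R_other = 0.006169 K/W
Total R = ΔT/Q = 132/800 = 0.165 K/W
R_cellular glass = R_total − R_other = 0.1588 K/W
k = L/(R·A) = 0.175/(0.1588×23.7)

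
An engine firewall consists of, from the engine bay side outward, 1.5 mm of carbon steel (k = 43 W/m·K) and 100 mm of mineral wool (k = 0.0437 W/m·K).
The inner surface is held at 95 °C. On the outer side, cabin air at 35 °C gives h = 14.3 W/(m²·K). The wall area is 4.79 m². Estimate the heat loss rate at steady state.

Treating each layer as a thermal resistance in series:
R_carbon steel = L/(kA) = 0.0015/(43×4.79) = 7.283×10^-6 K/W
R_mineral wool = L/(kA) = 0.1/(0.0437×4.79) = 0.4777 K/W
R_outer film = 1/(h_o·A) = 1/(14.3×4.79) = 0.0146 K/W
R_total = 0.4923 K/W
Q = ΔT / R_total = 60 / 0.4923

Q ≈ 122 W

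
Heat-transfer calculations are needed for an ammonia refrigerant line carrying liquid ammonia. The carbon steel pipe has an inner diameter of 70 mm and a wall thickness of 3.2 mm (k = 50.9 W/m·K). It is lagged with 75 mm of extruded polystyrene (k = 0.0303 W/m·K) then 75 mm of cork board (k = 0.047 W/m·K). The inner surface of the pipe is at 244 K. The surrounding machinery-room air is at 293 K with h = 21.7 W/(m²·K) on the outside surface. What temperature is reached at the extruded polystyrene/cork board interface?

Radial resistances (cylindrical: R_cond = ln(r_o/r_i)/(2πkL), R_conv = 1/(h·2πrL)):
R_carbon steel pipe wall = ln(38.2/35)/(2π×50.9×1) = 2.736×10^-4 K/W
R_extruded polystyrene = ln(113.2/38.2)/(2π×0.0303×1) = 5.706 K/W
R_cork board = ln(188.2/113.2)/(2π×0.047×1) = 1.721 K/W
R_outer film = 1/(h_o·2πr_oL) = 1/(21.7×2π×0.1882×1) = 0.03897 K/W
R_total = 7.467 K/W
Q = ΔT/R_total = 49/7.467
Q = 6.56 W/m
T_interface = T_inner + Q·ΣR(inner→interface) = 244 + 6.56×5.706

T ≈ 281 K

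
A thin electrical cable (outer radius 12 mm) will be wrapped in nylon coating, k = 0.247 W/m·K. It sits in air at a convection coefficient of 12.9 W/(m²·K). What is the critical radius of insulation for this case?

For a cylinder r_cr = k/h = 0.247/12.9
r_cr = 19.1 mm; since the bare radius (12 mm) is below r_cr, adding a thin layer of insulation will *increase* heat loss.

r_cr ≈ 19.1 mm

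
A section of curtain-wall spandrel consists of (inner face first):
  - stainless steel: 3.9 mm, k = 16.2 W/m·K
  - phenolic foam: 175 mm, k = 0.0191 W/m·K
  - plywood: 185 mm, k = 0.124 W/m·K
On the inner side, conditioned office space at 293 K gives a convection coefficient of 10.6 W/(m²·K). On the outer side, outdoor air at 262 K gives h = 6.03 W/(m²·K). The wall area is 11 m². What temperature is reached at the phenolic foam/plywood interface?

T ≈ 267 K

Thermal resistances in series:
R_inner film = 1/(h_i·A) = 1/(10.6×11) = 0.008576 K/W
R_stainless steel = L/(kA) = 0.0039/(16.2×11) = 2.189×10^-5 K/W
R_phenolic foam = L/(kA) = 0.175/(0.0191×11) = 0.8329 K/W
R_plywood = L/(kA) = 0.185/(0.124×11) = 0.1356 K/W
R_outer film = 1/(h_o·A) = 1/(6.03×11) = 0.01508 K/W
R_total = 0.9922 K/W;  Q = ΔT/R_total = 31/0.9922 = 31.24 W
T_interface = T_inner − Q·ΣR(inner→interface) = 293 − 31.2×0.8415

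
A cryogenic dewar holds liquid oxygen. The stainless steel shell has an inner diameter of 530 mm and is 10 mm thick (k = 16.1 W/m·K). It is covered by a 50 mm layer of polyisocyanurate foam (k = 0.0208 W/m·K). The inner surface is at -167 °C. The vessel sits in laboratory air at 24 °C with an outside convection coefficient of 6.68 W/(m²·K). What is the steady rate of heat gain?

Spherical conduction: R = (1/r_in − 1/r_out)/(4πk) per layer; series-sum.
R_stainless steel shell = (1/0.265 − 1/0.275)/(4π×16.1) = 6.782×10^-4 K/W
R_polyisocyanurate foam = (1/0.275 − 1/0.325)/(4π×0.0208) = 2.14 K/W
R_outer film = 1/(h·4πr_o²) = 1/(6.68×4π×0.325²) = 0.1128 K/W
R_total = 2.254 K/W
Q = ΔT/R_total = 191/2.254

Q ≈ 84.7 W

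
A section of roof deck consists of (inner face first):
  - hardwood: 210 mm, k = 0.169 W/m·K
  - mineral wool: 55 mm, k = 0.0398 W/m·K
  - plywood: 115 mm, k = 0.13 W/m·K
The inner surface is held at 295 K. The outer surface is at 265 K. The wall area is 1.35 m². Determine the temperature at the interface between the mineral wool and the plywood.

Using the resistance-network approach (series):
R_hardwood = L/(kA) = 0.21/(0.169×1.35) = 0.9204 K/W
R_mineral wool = L/(kA) = 0.055/(0.0398×1.35) = 1.024 K/W
R_plywood = L/(kA) = 0.115/(0.13×1.35) = 0.6553 K/W
R_total = 2.599 K/W;  Q = ΔT/R_total = 30/2.599 = 11.54 W
T_interface = T_inner − Q·ΣR(inner→interface) = 295 − 11.5×1.944

T ≈ 273 K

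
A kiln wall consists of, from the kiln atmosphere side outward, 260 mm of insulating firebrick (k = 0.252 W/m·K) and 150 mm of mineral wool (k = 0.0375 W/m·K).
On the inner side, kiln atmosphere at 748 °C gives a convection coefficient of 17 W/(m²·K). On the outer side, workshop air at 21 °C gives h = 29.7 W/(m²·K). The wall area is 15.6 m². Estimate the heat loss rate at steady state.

Model the wall as resistances in series:
R_inner film = 1/(h_i·A) = 1/(17×15.6) = 0.003771 K/W
R_insulating firebrick = L/(kA) = 0.26/(0.252×15.6) = 0.06614 K/W
R_mineral wool = L/(kA) = 0.15/(0.0375×15.6) = 0.2564 K/W
R_outer film = 1/(h_o·A) = 1/(29.7×15.6) = 0.002158 K/W
R_total = 0.3285 K/W
Q = ΔT / R_total = 727 / 0.3285

Q ≈ 2210 W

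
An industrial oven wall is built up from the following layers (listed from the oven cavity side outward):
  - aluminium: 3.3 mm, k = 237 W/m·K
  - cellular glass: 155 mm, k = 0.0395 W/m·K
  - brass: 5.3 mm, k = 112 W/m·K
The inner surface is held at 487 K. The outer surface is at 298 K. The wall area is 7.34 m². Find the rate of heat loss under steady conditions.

Treating each layer as a thermal resistance in series:
R_aluminium = L/(kA) = 0.0033/(237×7.34) = 1.897×10^-6 K/W
R_cellular glass = L/(kA) = 0.155/(0.0395×7.34) = 0.5346 K/W
R_brass = L/(kA) = 0.0053/(112×7.34) = 6.447×10^-6 K/W
R_total = 0.5346 K/W
Q = ΔT / R_total = 189 / 0.5346

Q ≈ 354 W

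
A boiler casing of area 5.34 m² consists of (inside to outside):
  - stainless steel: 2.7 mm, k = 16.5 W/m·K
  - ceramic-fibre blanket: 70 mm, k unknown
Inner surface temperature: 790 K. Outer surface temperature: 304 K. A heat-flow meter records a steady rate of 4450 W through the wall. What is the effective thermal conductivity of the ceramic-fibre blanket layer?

Using the resistance-network approach (series):
R_stainless steel = L/(kA) = 0.0027/(16.5×5.34) = 3.064×10^-5 K/W
Sum of known resistances R_other = 3.064×10^-5 K/W
Total R = ΔT/Q = 486/4450 = 0.1092 K/W
R_ceramic-fibre blanket = R_total − R_other = 0.1092 K/W
k = L/(R·A) = 0.07/(0.1092×5.34)

k ≈ 0.12 W/(m·K)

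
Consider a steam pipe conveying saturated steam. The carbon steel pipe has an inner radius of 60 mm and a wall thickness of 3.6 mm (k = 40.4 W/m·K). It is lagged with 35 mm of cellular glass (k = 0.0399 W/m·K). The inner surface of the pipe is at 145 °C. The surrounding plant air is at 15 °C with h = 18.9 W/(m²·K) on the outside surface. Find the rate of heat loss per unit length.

Cylindrical conduction, so R = ln(r₂/r₁)/(2πkL) per layer, in series:
R_carbon steel pipe wall = ln(63.6/60)/(2π×40.4×1) = 2.295×10^-4 K/W
R_cellular glass = ln(98.6/63.6)/(2π×0.0399×1) = 1.749 K/W
R_outer film = 1/(h_o·2πr_oL) = 1/(18.9×2π×0.0986×1) = 0.0854 K/W
R_total = 1.835 K/W
Q = ΔT/R_total = 130/1.835

q′ ≈ 70.9 W/m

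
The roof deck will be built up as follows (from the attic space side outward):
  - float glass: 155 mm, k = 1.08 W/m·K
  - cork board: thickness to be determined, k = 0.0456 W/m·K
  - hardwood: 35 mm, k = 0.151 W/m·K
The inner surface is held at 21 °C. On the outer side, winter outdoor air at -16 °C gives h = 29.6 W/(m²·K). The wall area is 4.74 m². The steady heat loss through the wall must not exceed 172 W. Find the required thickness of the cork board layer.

Model the wall as resistances in series:
R_float glass = L/(kA) = 0.155/(1.08×4.74) = 0.03028 K/W
R_hardwood = L/(kA) = 0.035/(0.151×4.74) = 0.0489 K/W
R_outer film = 1/(h_o·A) = 1/(29.6×4.74) = 0.007127 K/W
Sum of the known resistances R_other = 0.08631 K/W
Required total resistance R_tot = ΔT/Q_allow = 37/172 = 0.2151 K/W
R_cork board = R_tot − R_other = 0.1288 K/W
L = R·k·A = 0.1288×0.0456×4.74

L ≈ 27.8 mm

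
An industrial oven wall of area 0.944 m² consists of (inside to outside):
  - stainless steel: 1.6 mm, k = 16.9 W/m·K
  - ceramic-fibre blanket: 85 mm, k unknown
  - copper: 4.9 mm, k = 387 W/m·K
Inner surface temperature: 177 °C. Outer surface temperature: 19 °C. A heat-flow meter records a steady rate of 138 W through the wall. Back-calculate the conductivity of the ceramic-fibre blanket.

Model the wall as resistances in series:
R_stainless steel = L/(kA) = 0.0016/(16.9×0.944) = 1.003×10^-4 K/W
R_copper = L/(kA) = 0.0049/(387×0.944) = 1.341×10^-5 K/W
Sum of known resistances R_other = 1.137×10^-4 K/W
Total R = ΔT/Q = 158/138 = 1.145 K/W
R_ceramic-fibre blanket = R_total − R_other = 1.145 K/W
k = L/(R·A) = 0.085/(1.145×0.944)

k ≈ 0.0787 W/(m·K)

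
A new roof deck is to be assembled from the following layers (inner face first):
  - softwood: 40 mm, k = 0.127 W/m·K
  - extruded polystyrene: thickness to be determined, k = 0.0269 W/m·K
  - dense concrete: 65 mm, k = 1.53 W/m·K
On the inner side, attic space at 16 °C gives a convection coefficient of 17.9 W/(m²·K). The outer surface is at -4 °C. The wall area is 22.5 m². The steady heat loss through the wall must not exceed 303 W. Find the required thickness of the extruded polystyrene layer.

Series thermal resistances:
R_inner film = 1/(h_i·A) = 1/(17.9×22.5) = 0.002483 K/W
R_softwood = L/(kA) = 0.04/(0.127×22.5) = 0.014 K/W
R_dense concrete = L/(kA) = 0.065/(1.53×22.5) = 0.001888 K/W
Sum of the known resistances R_other = 0.01837 K/W
Required total resistance R_tot = ΔT/Q_allow = 20/303 = 0.06601 K/W
R_extruded polystyrene = R_tot − R_other = 0.04764 K/W
L = R·k·A = 0.04764×0.0269×22.5

L ≈ 28.8 mm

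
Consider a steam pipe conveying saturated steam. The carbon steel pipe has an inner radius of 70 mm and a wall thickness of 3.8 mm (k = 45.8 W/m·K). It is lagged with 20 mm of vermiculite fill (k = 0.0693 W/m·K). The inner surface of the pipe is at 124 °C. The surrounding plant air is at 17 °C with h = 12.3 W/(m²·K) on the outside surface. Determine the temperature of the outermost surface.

T ≈ 38.4 °C

Radial resistances (cylindrical: R_cond = ln(r_o/r_i)/(2πkL), R_conv = 1/(h·2πrL)):
R_carbon steel pipe wall = ln(73.8/70)/(2π×45.8×1) = 1.837×10^-4 K/W
R_vermiculite fill = ln(93.8/73.8)/(2π×0.0693×1) = 0.5507 K/W
R_outer film = 1/(h_o·2πr_oL) = 1/(12.3×2π×0.0938×1) = 0.1379 K/W
R_total = 0.6889 K/W
Q = ΔT/R_total = 107/0.6889
Q = 155 W/m
T_interface = T_inner − Q·ΣR(inner→interface) = 124 − 155×0.5509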